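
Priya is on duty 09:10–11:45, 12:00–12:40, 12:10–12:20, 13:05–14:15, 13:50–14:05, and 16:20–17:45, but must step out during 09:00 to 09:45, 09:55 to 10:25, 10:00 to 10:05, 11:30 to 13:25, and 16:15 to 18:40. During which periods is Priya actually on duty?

09:45-09:55, 10:25-11:30, 13:25-14:15

A, merged: 09:10-11:45, 12:00-12:40, 13:05-14:15, 16:20-17:45.
B, merged: 09:00-09:45, 09:55-10:25, 11:30-13:25, 16:15-18:40.
09:10-11:45 minus B → 09:45-09:55, 10:25-11:30.
12:00-12:40: fully covered by B → removed.
13:05-14:15 minus B → 13:25-14:15.
16:20-17:45: fully covered by B → removed.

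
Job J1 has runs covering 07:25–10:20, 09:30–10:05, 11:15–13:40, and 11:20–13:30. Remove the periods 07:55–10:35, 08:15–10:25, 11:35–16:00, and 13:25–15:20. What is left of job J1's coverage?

07:25–07:55, 11:15–11:35

Merge the first list: 07:25–10:20, 11:15–13:40.
Merge the second list: 07:55–10:35, 11:35–16:00.
07:25–10:20 minus B → 07:25–07:55.
11:15–13:40 minus B → 11:15–11:35.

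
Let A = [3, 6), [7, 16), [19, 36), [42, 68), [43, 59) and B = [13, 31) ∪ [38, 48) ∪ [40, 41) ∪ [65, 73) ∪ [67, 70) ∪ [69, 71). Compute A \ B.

[3, 6) ∪ [7, 13) ∪ [31, 36) ∪ [48, 65)

A, merged: [3, 6), [7, 16), [19, 36), [42, 68).
B, merged: [13, 31), [38, 48), [65, 73).
[3, 6) is untouched.
[7, 16) with B removed leaves [7, 13).
[19, 36) with B removed leaves [31, 36).
[42, 68) with B removed leaves [48, 65).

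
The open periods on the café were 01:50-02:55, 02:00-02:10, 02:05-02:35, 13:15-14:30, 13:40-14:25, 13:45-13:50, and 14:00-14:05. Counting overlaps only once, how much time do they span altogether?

2 h 20 min

Merged: 01:50–02:55, 13:15–14:30.
Lengths: 1 h 5 min + 1 h 15 min = 2 h 20 min.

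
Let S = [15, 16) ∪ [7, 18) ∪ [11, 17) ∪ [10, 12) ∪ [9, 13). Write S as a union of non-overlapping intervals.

[7, 18)

Sort by start: [7, 18), [9, 13), [10, 12), [11, 17), [15, 16).
[9, 13) overlaps/touches [7, 18) → extend to [7, 18).
[10, 12) overlaps/touches [7, 18) → extend to [7, 18).
[11, 17) overlaps/touches [7, 18) → extend to [7, 18).
[15, 16) overlaps/touches [7, 18) → extend to [7, 18).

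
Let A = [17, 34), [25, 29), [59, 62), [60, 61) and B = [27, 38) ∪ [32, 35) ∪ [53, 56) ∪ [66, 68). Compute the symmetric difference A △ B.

[17, 27) ∪ [34, 38) ∪ [53, 56) ∪ [59, 62) ∪ [66, 68)

A, merged: [17, 34), [59, 62).
B, merged: [27, 38), [53, 56), [66, 68).
A \ B = [17, 27), [59, 62).
B \ A = [34, 38), [53, 56), [66, 68).
Union of the two gives the symmetric difference.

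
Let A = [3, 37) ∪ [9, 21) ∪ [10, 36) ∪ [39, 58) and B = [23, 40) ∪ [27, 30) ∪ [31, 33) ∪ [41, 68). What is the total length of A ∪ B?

A, merged: [3, 37), [39, 58).
B, merged: [23, 40), [41, 68).
A ∪ B = [3, 68).
Total: 65.

65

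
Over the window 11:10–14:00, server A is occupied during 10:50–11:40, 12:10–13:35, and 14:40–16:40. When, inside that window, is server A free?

Covered (merged): 10:50-11:40, 12:10-13:35, 14:40-16:40.
Complement within 11:10-14:00: 11:40-12:10, 13:35-14:00.

11:40-12:10, 13:35-14:00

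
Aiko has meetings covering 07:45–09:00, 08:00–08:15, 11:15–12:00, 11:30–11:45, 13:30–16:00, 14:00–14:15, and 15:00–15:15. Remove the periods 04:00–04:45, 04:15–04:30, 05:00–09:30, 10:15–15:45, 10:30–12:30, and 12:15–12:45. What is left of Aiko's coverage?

15:45–16:00

First set merges to 07:45–09:00, 11:15–12:00, 13:30–16:00.
Second set merges to 04:00–04:45, 05:00–09:30, 10:15–15:45.
07:45–09:00 lies entirely inside B → drops out.
11:15–12:00 lies entirely inside B → drops out.
13:30–16:00 with B removed leaves 15:45–16:00.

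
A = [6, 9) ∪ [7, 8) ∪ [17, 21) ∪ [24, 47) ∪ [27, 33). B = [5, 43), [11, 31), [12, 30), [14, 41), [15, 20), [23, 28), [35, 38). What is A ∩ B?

Merge the first list: [6, 9), [17, 21), [24, 47).
Merge the second list: [5, 43).
[6, 9) overlaps B on [6, 9).
[17, 21) overlaps B on [17, 21).
[24, 47) overlaps B on [24, 43).

[6, 9) ∪ [17, 21) ∪ [24, 43)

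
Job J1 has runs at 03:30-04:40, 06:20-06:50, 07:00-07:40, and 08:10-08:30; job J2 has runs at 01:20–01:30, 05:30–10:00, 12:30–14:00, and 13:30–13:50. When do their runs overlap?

Second set merges to 01:20-01:30, 05:30-10:00, 12:30-14:00.
03:30-04:40: no overlap with the second set.
06:20-06:50 meets the second set on 06:20-06:50.
07:00-07:40 meets the second set on 07:00-07:40.
08:10-08:30 meets the second set on 08:10-08:30.

06:20-06:50, 07:00-07:40, 08:10-08:30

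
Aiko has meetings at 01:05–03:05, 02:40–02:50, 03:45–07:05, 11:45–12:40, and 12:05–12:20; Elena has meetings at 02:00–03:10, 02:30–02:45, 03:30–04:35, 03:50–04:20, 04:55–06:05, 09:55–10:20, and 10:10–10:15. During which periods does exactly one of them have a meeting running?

01:05–02:00, 03:05–03:10, 03:30–03:45, 04:35–04:55, 06:05–07:05, 09:55–10:20, 11:45–12:40

A, merged: 01:05–03:05, 03:45–07:05, 11:45–12:40.
B, merged: 02:00–03:10, 03:30–04:35, 04:55–06:05, 09:55–10:20.
A \ B = 01:05–02:00, 04:35–04:55, 06:05–07:05, 11:45–12:40.
B \ A = 03:05–03:10, 03:30–03:45, 09:55–10:20.
Union of the two gives the symmetric difference.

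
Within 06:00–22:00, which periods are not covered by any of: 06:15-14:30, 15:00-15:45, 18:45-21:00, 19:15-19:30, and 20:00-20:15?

06:00–06:15, 14:30–15:00, 15:45–18:45, 21:00–22:00

The merged coverage is 06:15–14:30, 15:00–15:45, 18:45–21:00.
Uncovered inside 06:00–22:00: 06:00–06:15, 14:30–15:00, 15:45–18:45, 21:00–22:00.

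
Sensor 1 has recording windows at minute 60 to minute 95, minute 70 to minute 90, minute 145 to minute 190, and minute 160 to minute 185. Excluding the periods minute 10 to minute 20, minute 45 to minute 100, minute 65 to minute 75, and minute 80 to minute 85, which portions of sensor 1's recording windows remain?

minute 145 to minute 190

A, merged: minute 60 to minute 95, minute 145 to minute 190.
B, merged: minute 10 to minute 20, minute 45 to minute 100.
minute 60 to minute 95: fully covered by B → removed.
minute 145 to minute 190: no B overlap → unchanged.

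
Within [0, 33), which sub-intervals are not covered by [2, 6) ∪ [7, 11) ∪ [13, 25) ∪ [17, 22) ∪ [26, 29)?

[0, 2) ∪ [6, 7) ∪ [11, 13) ∪ [25, 26) ∪ [29, 33)

The merged coverage is [2, 6), [7, 11), [13, 25), [26, 29).
Complement within [0, 33): [0, 2), [6, 7), [11, 13), [25, 26), [29, 33).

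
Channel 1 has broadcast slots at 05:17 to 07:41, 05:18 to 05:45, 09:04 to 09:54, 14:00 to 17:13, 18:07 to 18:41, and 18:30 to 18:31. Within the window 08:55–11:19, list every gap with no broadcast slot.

08:55-09:04, 09:54-11:19

After merging, the occupied span is 05:17-07:41, 09:04-09:54, 14:00-17:13, 18:07-18:41.
Gaps within 08:55-11:19: 08:55-09:04, 09:54-11:19.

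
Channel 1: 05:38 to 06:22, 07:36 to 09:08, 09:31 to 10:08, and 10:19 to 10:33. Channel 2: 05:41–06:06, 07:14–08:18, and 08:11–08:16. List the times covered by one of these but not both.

Second set merges to 05:41–06:06, 07:14–08:18.
Only in the first: 05:38–05:41, 06:06–06:22, 08:18–09:08, 09:31–10:08, 10:19–10:33.
Only in the second: 07:14–07:36.
Together these are the periods covered by exactly one.

05:38–05:41, 06:06–06:22, 07:14–07:36, 08:18–09:08, 09:31–10:08, 10:19–10:33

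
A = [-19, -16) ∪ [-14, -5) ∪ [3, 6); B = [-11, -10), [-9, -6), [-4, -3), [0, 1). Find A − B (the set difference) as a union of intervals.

[-19, -16) is untouched.
[-14, -5) with B removed leaves [-14, -11), [-10, -9), [-6, -5).
[3, 6) is untouched.

[-19, -16) ∪ [-14, -11) ∪ [-10, -9) ∪ [-6, -5) ∪ [3, 6)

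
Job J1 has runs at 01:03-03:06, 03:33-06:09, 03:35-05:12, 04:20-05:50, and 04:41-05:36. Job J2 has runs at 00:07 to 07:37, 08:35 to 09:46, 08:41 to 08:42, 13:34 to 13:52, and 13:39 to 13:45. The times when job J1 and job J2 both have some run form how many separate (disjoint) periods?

A, merged: 01:03-03:06, 03:33-06:09.
B, merged: 00:07-07:37, 08:35-09:46, 13:34-13:52.
A ∩ B = 01:03-03:06, 03:33-06:09.
That is 2 disjoint pieces.

2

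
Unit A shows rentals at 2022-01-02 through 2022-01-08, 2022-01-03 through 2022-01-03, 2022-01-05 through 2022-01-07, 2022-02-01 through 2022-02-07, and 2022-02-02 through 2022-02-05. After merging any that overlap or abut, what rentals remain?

2022-01-03 through 2022-01-03 overlaps/touches 2022-01-02 through 2022-01-08 → extend to 2022-01-02 through 2022-01-08.
2022-01-05 through 2022-01-07 overlaps/touches 2022-01-02 through 2022-01-08 → extend to 2022-01-02 through 2022-01-08.
2022-02-01 through 2022-02-07 is disjoint → start new block.
2022-02-02 through 2022-02-05 overlaps/touches 2022-02-01 through 2022-02-07 → extend to 2022-02-01 through 2022-02-07.

2022-01-02 through 2022-01-08, 2022-02-01 through 2022-02-07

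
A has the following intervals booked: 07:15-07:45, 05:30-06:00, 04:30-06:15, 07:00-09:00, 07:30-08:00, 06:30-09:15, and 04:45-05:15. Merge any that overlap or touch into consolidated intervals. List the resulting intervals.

Sort by start: 04:30–06:15, 04:45–05:15, 05:30–06:00, 06:30–09:15, 07:00–09:00, 07:15–07:45, 07:30–08:00.
04:45–05:15 overlaps/touches 04:30–06:15 → extend to 04:30–06:15.
05:30–06:00 overlaps/touches 04:30–06:15 → extend to 04:30–06:15.
06:30–09:15 is disjoint → start new block.
07:00–09:00 overlaps/touches 06:30–09:15 → extend to 06:30–09:15.
07:15–07:45 overlaps/touches 06:30–09:15 → extend to 06:30–09:15.
07:30–08:00 overlaps/touches 06:30–09:15 → extend to 06:30–09:15.

04:30–06:15, 06:30–09:15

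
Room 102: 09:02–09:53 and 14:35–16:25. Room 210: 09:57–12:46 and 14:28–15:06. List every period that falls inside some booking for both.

14:35–15:06

09:02–09:53 falls entirely outside B.
14:35–16:25 overlaps B on 14:35–15:06.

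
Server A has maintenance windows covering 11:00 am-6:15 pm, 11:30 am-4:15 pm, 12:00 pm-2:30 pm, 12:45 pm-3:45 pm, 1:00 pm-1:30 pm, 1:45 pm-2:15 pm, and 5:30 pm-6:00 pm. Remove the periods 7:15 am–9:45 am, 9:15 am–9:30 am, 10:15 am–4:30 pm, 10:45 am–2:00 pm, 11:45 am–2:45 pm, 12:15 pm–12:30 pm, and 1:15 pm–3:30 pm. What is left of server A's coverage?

First set merges to 11:00 am-6:15 pm.
Second set merges to 7:15 am-9:45 am, 10:15 am-4:30 pm.
11:00 am-6:15 pm with B removed leaves 4:30 pm-6:15 pm.

4:30 pm-6:15 pm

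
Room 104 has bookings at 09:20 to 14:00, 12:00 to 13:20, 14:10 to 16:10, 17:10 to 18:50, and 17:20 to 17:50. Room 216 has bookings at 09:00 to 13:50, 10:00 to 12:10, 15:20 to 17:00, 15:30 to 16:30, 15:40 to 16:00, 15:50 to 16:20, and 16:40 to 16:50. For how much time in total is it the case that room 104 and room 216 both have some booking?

A, merged: 09:20–14:00, 14:10–16:10, 17:10–18:50.
B, merged: 09:00–13:50, 15:20–17:00.
A ∩ B = 09:20–13:50, 15:20–16:10.
Total: 4 h 30 min + 50 min = 5 h 20 min.

5 h 20 min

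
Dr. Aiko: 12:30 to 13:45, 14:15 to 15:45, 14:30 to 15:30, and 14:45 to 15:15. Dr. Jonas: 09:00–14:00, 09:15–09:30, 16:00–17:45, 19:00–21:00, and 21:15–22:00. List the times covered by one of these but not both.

09:00-12:30, 13:45-14:00, 14:15-15:45, 16:00-17:45, 19:00-21:00, 21:15-22:00

First set merges to 12:30-13:45, 14:15-15:45.
Second set merges to 09:00-14:00, 16:00-17:45, 19:00-21:00, 21:15-22:00.
A but not B: 14:15-15:45.
B but not A: 09:00-12:30, 13:45-14:00, 16:00-17:45, 19:00-21:00, 21:15-22:00.
Combining gives A △ B.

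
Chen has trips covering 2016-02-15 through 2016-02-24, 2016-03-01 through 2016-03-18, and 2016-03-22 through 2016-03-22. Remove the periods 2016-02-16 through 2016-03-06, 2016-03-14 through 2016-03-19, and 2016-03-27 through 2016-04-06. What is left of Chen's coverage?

2016-02-15 through 2016-02-24 \ B = 2016-02-15 through 2016-02-15.
2016-03-01 through 2016-03-18 \ B = 2016-03-07 through 2016-03-13.
2016-03-22 through 2016-03-22: nothing removed.

2016-02-15 through 2016-02-15, 2016-03-07 through 2016-03-13, 2016-03-22 through 2016-03-22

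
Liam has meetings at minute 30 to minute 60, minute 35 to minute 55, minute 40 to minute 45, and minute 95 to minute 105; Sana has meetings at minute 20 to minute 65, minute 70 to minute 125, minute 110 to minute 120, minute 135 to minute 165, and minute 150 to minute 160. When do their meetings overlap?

minute 30 to minute 60, minute 95 to minute 105

First set merges to minute 30 to minute 60, minute 95 to minute 105.
Second set merges to minute 20 to minute 65, minute 70 to minute 125, minute 135 to minute 165.
minute 30 to minute 60 ∩ B → minute 30 to minute 60.
minute 95 to minute 105 ∩ B → minute 95 to minute 105.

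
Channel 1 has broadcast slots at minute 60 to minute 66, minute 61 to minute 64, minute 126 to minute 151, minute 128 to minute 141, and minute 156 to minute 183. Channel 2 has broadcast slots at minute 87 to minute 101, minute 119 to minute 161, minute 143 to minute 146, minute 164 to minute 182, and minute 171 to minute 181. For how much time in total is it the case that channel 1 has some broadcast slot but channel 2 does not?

10 minutes

A, merged: minute 60 to minute 66, minute 126 to minute 151, minute 156 to minute 183.
B, merged: minute 87 to minute 101, minute 119 to minute 161, minute 164 to minute 182.
A \ B = minute 60 to minute 66, minute 161 to minute 164, minute 182 to minute 183.
Total: 6 minutes + 3 minutes + 1 minute = 10 minutes.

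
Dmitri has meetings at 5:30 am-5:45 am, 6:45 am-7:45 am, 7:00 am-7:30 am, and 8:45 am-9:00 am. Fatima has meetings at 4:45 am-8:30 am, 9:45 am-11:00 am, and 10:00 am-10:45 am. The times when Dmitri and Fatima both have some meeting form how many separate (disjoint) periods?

2

First set merges to 5:30 am–5:45 am, 6:45 am–7:45 am, 8:45 am–9:00 am.
Second set merges to 4:45 am–8:30 am, 9:45 am–11:00 am.
A ∩ B = 5:30 am–5:45 am, 6:45 am–7:45 am.
That is 2 disjoint pieces.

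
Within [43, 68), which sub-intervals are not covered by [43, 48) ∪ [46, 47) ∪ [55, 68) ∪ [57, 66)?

After merging, the occupied span is [43, 48), [55, 68).
Gaps within [43, 68): [48, 55).

[48, 55)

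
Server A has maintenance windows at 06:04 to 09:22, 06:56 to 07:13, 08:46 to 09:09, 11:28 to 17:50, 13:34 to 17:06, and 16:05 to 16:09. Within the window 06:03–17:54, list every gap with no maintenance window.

06:03-06:04, 09:22-11:28, 17:50-17:54

The merged coverage is 06:04-09:22, 11:28-17:50.
Uncovered inside 06:03-17:54: 06:03-06:04, 09:22-11:28, 17:50-17:54.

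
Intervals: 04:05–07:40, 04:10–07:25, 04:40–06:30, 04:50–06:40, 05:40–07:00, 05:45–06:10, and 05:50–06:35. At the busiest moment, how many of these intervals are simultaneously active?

Sweep endpoints in order; track running count of active intervals.
Peak of 7 reached at 05:50.

7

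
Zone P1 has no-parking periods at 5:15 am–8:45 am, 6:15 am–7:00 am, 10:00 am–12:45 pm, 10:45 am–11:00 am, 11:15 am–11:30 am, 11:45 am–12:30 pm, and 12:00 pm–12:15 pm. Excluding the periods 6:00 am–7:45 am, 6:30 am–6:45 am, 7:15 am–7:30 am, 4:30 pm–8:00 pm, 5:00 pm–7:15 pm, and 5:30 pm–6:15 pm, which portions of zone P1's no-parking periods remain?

5:15 am–6:00 am, 7:45 am–8:45 am, 10:00 am–12:45 pm

First set merges to 5:15 am–8:45 am, 10:00 am–12:45 pm.
Second set merges to 6:00 am–7:45 am, 4:30 pm–8:00 pm.
5:15 am–8:45 am with B removed leaves 5:15 am–6:00 am, 7:45 am–8:45 am.
10:00 am–12:45 pm is untouched.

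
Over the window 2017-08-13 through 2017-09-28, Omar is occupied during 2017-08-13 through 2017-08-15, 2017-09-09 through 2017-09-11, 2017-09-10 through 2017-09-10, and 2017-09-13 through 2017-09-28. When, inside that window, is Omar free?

2017-08-16 through 2017-09-08, 2017-09-12 through 2017-09-12

After merging, the occupied span is 2017-08-13 through 2017-08-15, 2017-09-09 through 2017-09-11, 2017-09-13 through 2017-09-28.
Complement within 2017-08-13 through 2017-09-28: 2017-08-16 through 2017-09-08, 2017-09-12 through 2017-09-12.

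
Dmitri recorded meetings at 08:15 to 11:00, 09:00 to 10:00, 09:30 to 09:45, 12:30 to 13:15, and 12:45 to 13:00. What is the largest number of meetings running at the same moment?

At 09:30, 3 of the intervals are simultaneously active.
No point has more.

3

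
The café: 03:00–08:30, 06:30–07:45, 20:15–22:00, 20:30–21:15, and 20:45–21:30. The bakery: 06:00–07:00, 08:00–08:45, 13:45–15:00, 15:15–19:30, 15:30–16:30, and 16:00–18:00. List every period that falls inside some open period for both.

06:00–07:00, 08:00–08:30

A, merged: 03:00–08:30, 20:15–22:00.
B, merged: 06:00–07:00, 08:00–08:45, 13:45–15:00, 15:15–19:30.
03:00–08:30 overlaps B on 06:00–07:00, 08:00–08:30.
20:15–22:00 falls entirely outside B.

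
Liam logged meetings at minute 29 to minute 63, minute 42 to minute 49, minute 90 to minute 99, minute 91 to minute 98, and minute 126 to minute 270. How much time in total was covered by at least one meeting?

187 minutes

Merged: minute 29 to minute 63, minute 90 to minute 99, minute 126 to minute 270.
Lengths: 34 minutes + 9 minutes + 144 minutes = 187 minutes.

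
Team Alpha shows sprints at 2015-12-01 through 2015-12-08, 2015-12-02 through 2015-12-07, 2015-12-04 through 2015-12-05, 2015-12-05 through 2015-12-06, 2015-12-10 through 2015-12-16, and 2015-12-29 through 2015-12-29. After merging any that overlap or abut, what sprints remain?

2015-12-01 through 2015-12-08, 2015-12-10 through 2015-12-16, 2015-12-29 through 2015-12-29

2015-12-02 through 2015-12-07 overlaps/touches 2015-12-01 through 2015-12-08 → extend to 2015-12-01 through 2015-12-08.
2015-12-04 through 2015-12-05 overlaps/touches 2015-12-01 through 2015-12-08 → extend to 2015-12-01 through 2015-12-08.
2015-12-05 through 2015-12-06 overlaps/touches 2015-12-01 through 2015-12-08 → extend to 2015-12-01 through 2015-12-08.
2015-12-10 through 2015-12-16 is disjoint → start new block.
2015-12-29 through 2015-12-29 is disjoint → start new block.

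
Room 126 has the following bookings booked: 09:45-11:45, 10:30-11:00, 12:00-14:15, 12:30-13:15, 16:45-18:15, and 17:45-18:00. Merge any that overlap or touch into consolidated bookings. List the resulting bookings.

09:45-11:45, 12:00-14:15, 16:45-18:15

10:30-11:00 overlaps/touches 09:45-11:45 → extend to 09:45-11:45.
12:00-14:15 is disjoint → start new block.
12:30-13:15 overlaps/touches 12:00-14:15 → extend to 12:00-14:15.
16:45-18:15 is disjoint → start new block.
17:45-18:00 overlaps/touches 16:45-18:15 → extend to 16:45-18:15.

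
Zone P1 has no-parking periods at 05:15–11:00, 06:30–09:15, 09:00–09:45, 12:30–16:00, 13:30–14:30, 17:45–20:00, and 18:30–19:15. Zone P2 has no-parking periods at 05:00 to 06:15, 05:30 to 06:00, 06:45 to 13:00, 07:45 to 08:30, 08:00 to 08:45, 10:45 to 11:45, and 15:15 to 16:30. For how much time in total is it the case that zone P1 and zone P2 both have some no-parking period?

6 h 30 min

Merge the first list: 05:15–11:00, 12:30–16:00, 17:45–20:00.
Merge the second list: 05:00–06:15, 06:45–13:00, 15:15–16:30.
A ∩ B = 05:15–06:15, 06:45–11:00, 12:30–13:00, 15:15–16:00.
Total: 1 h + 4 h 15 min + 30 min + 45 min = 6 h 30 min.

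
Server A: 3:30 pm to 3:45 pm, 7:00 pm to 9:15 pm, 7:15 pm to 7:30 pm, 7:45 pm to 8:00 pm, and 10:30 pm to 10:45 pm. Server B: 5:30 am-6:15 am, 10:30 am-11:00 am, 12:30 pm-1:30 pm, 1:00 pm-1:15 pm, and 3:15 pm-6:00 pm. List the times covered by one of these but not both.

A, merged: 3:30 pm-3:45 pm, 7:00 pm-9:15 pm, 10:30 pm-10:45 pm.
B, merged: 5:30 am-6:15 am, 10:30 am-11:00 am, 12:30 pm-1:30 pm, 3:15 pm-6:00 pm.
A \ B = 7:00 pm-9:15 pm, 10:30 pm-10:45 pm.
B \ A = 5:30 am-6:15 am, 10:30 am-11:00 am, 12:30 pm-1:30 pm, 3:15 pm-3:30 pm, 3:45 pm-6:00 pm.
Union of the two gives the symmetric difference.

5:30 am-6:15 am, 10:30 am-11:00 am, 12:30 pm-1:30 pm, 3:15 pm-3:30 pm, 3:45 pm-6:00 pm, 7:00 pm-9:15 pm, 10:30 pm-10:45 pm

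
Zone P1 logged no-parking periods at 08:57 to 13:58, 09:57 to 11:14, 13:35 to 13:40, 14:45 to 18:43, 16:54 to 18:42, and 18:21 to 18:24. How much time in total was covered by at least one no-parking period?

Merged: 08:57–13:58, 14:45–18:43.
Lengths: 5 h 1 min + 3 h 58 min = 8 h 59 min.

8 h 59 min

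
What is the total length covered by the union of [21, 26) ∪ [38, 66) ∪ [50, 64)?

33

Merged: [21, 26), [38, 66).
Lengths: 5 + 28 = 33.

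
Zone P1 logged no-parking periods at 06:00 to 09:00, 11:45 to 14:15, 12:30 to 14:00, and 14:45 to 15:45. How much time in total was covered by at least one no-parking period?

Merged: 06:00–09:00, 11:45–14:15, 14:45–15:45.
Lengths: 3 h + 2 h 30 min + 1 h = 6 h 30 min.

6 h 30 min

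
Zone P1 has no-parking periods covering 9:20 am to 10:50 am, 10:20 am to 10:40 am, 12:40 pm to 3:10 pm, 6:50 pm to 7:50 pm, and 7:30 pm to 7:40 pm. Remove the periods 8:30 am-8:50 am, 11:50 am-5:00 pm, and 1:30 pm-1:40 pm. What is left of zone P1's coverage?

A, merged: 9:20 am–10:50 am, 12:40 pm–3:10 pm, 6:50 pm–7:50 pm.
B, merged: 8:30 am–8:50 am, 11:50 am–5:00 pm.
9:20 am–10:50 am: nothing removed.
12:40 pm–3:10 pm: entirely removed.
6:50 pm–7:50 pm: nothing removed.

9:20 am–10:50 am, 6:50 pm–7:50 pm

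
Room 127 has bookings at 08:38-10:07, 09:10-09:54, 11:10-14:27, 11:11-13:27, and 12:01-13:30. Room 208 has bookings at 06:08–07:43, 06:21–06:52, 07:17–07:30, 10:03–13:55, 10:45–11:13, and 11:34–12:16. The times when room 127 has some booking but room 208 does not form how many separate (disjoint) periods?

Merge the first list: 08:38–10:07, 11:10–14:27.
Merge the second list: 06:08–07:43, 10:03–13:55.
A \ B = 08:38–10:03, 13:55–14:27.
That is 2 disjoint pieces.

2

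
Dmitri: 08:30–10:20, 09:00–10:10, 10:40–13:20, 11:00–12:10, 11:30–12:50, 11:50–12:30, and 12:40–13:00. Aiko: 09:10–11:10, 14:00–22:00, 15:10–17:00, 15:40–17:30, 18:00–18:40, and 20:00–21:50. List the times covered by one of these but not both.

A, merged: 08:30-10:20, 10:40-13:20.
B, merged: 09:10-11:10, 14:00-22:00.
A but not B: 08:30-09:10, 11:10-13:20.
B but not A: 10:20-10:40, 14:00-22:00.
Combining gives A △ B.

08:30-09:10, 10:20-10:40, 11:10-13:20, 14:00-22:00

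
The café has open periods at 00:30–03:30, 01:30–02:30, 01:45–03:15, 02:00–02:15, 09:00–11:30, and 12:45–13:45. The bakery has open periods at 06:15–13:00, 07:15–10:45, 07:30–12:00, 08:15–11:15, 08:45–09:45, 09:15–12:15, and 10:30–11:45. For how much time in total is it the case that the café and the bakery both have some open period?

2 h 45 min

A, merged: 00:30–03:30, 09:00–11:30, 12:45–13:45.
B, merged: 06:15–13:00.
A ∩ B = 09:00–11:30, 12:45–13:00.
Total: 2 h 30 min + 15 min = 2 h 45 min.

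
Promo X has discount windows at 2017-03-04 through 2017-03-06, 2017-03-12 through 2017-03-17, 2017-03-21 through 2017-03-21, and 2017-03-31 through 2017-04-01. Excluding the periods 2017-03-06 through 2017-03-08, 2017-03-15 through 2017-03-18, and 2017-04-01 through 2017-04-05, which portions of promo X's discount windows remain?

2017-03-04 through 2017-03-06 minus B → 2017-03-04 through 2017-03-05.
2017-03-12 through 2017-03-17 minus B → 2017-03-12 through 2017-03-14.
2017-03-21 through 2017-03-21: no B overlap → unchanged.
2017-03-31 through 2017-04-01 minus B → 2017-03-31 through 2017-03-31.

2017-03-04 through 2017-03-05, 2017-03-12 through 2017-03-14, 2017-03-21 through 2017-03-21, 2017-03-31 through 2017-03-31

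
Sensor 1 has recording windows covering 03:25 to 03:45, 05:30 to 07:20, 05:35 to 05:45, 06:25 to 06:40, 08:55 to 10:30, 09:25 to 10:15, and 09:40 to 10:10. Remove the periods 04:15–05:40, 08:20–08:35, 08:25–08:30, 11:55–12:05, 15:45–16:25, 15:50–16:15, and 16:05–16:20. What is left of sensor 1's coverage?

03:25–03:45, 05:40–07:20, 08:55–10:30

First set merges to 03:25–03:45, 05:30–07:20, 08:55–10:30.
Second set merges to 04:15–05:40, 08:20–08:35, 11:55–12:05, 15:45–16:25.
03:25–03:45 is untouched.
05:30–07:20 with B removed leaves 05:40–07:20.
08:55–10:30 is untouched.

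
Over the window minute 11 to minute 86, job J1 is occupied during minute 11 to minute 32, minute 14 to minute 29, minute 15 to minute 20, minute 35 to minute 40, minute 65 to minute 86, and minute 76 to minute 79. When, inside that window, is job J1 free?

After merging, the occupied span is minute 11 to minute 32, minute 35 to minute 40, minute 65 to minute 86.
Uncovered inside minute 11 to minute 86: minute 32 to minute 35, minute 40 to minute 65.

minute 32 to minute 35, minute 40 to minute 65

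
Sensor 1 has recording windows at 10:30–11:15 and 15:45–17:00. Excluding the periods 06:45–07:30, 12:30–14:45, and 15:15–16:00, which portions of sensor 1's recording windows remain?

10:30-11:15: nothing removed.
15:45-17:00 \ B = 16:00-17:00.

10:30-11:15, 16:00-17:00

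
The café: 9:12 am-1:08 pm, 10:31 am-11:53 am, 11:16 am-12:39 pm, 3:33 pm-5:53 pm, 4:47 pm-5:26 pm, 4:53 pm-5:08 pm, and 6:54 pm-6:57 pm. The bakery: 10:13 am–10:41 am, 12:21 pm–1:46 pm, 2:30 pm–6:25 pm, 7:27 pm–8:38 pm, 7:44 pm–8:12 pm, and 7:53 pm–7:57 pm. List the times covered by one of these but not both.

First set merges to 9:12 am-1:08 pm, 3:33 pm-5:53 pm, 6:54 pm-6:57 pm.
Second set merges to 10:13 am-10:41 am, 12:21 pm-1:46 pm, 2:30 pm-6:25 pm, 7:27 pm-8:38 pm.
A \ B = 9:12 am-10:13 am, 10:41 am-12:21 pm, 6:54 pm-6:57 pm.
B \ A = 1:08 pm-1:46 pm, 2:30 pm-3:33 pm, 5:53 pm-6:25 pm, 7:27 pm-8:38 pm.
Union of the two gives the symmetric difference.

9:12 am-10:13 am, 10:41 am-12:21 pm, 1:08 pm-1:46 pm, 2:30 pm-3:33 pm, 5:53 pm-6:25 pm, 6:54 pm-6:57 pm, 7:27 pm-8:38 pm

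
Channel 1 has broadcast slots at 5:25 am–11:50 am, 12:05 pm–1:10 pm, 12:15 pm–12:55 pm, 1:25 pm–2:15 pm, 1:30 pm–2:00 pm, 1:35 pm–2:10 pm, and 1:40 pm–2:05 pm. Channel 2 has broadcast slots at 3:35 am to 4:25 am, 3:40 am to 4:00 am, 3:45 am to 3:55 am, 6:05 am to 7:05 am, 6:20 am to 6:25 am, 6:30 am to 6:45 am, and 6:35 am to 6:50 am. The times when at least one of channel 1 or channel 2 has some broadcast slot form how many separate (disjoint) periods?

First set merges to 5:25 am–11:50 am, 12:05 pm–1:10 pm, 1:25 pm–2:15 pm.
Second set merges to 3:35 am–4:25 am, 6:05 am–7:05 am.
A ∪ B = 3:35 am–4:25 am, 5:25 am–11:50 am, 12:05 pm–1:10 pm, 1:25 pm–2:15 pm.
That is 4 disjoint pieces.

4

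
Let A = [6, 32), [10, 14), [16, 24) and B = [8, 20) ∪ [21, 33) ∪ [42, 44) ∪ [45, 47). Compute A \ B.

First set merges to [6, 32).
[6, 32) \ B = [6, 8), [20, 21).

[6, 8) ∪ [20, 21)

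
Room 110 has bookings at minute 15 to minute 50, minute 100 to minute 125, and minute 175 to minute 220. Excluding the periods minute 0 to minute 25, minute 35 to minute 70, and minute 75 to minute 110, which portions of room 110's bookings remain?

minute 25 to minute 35, minute 110 to minute 125, minute 175 to minute 220

minute 15 to minute 50 \ B = minute 25 to minute 35.
minute 100 to minute 125 \ B = minute 110 to minute 125.
minute 175 to minute 220: nothing removed.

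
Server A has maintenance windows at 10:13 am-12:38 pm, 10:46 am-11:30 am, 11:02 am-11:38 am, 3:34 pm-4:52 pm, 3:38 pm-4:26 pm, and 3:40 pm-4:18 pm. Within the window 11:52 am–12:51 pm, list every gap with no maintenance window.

12:38 pm-12:51 pm

After merging, the occupied span is 10:13 am-12:38 pm, 3:34 pm-4:52 pm.
Complement within 11:52 am-12:51 pm: 12:38 pm-12:51 pm.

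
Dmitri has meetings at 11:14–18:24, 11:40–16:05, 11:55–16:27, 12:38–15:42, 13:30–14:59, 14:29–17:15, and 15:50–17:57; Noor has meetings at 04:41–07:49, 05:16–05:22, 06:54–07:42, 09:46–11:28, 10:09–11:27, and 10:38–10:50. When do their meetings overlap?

11:14–11:28

First set merges to 11:14–18:24.
Second set merges to 04:41–07:49, 09:46–11:28.
11:14–18:24 ∩ B → 11:14–11:28.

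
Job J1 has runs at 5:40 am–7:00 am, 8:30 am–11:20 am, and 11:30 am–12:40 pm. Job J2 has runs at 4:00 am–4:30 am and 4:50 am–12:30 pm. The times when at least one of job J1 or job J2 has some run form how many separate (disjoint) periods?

A ∪ B = 4:00 am–4:30 am, 4:50 am–12:40 pm.
That is 2 disjoint pieces.

2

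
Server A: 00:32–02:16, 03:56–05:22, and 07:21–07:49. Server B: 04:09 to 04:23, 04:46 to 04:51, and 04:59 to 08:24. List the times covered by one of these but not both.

A but not B: 00:32–02:16, 03:56–04:09, 04:23–04:46, 04:51–04:59.
B but not A: 05:22–07:21, 07:49–08:24.
Combining gives A △ B.

00:32–02:16, 03:56–04:09, 04:23–04:46, 04:51–04:59, 05:22–07:21, 07:49–08:24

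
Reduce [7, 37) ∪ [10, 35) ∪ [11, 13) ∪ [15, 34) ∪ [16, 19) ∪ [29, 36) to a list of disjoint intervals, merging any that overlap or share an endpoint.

[10, 35) overlaps/touches [7, 37) → extend to [7, 37).
[11, 13) overlaps/touches [7, 37) → extend to [7, 37).
[15, 34) overlaps/touches [7, 37) → extend to [7, 37).
[16, 19) overlaps/touches [7, 37) → extend to [7, 37).
[29, 36) overlaps/touches [7, 37) → extend to [7, 37).

[7, 37)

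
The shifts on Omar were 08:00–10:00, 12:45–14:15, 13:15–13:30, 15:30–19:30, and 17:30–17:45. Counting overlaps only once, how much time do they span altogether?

Merged: 08:00–10:00, 12:45–14:15, 15:30–19:30.
Lengths: 2 h + 1 h 30 min + 4 h = 7 h 30 min.

7 h 30 min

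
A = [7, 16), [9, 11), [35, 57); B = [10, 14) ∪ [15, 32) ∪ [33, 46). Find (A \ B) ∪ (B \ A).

First set merges to [7, 16), [35, 57).
A but not B: [7, 10), [14, 15), [46, 57).
B but not A: [16, 32), [33, 35).
Combining gives A △ B.

[7, 10) ∪ [14, 15) ∪ [16, 32) ∪ [33, 35) ∪ [46, 57)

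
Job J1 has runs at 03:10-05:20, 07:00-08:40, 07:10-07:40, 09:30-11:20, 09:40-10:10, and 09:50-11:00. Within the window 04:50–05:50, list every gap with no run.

Covered (merged): 03:10–05:20, 07:00–08:40, 09:30–11:20.
Gaps within 04:50–05:50: 05:20–05:50.

05:20–05:50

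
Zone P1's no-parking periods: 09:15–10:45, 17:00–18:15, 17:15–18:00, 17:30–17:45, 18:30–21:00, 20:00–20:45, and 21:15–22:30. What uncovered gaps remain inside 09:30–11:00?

10:45–11:00

After merging, the occupied span is 09:15–10:45, 17:00–18:15, 18:30–21:00, 21:15–22:30.
Uncovered inside 09:30–11:00: 10:45–11:00.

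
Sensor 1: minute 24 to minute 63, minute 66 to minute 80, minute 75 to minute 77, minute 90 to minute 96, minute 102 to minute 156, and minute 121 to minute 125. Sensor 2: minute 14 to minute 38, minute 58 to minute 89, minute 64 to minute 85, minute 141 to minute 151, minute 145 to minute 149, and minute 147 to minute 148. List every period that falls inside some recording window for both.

A, merged: minute 24 to minute 63, minute 66 to minute 80, minute 90 to minute 96, minute 102 to minute 156.
B, merged: minute 14 to minute 38, minute 58 to minute 89, minute 141 to minute 151.
minute 24 to minute 63 overlaps B on minute 24 to minute 38, minute 58 to minute 63.
minute 66 to minute 80 overlaps B on minute 66 to minute 80.
minute 90 to minute 96 falls entirely outside B.
minute 102 to minute 156 overlaps B on minute 141 to minute 151.

minute 24 to minute 38, minute 58 to minute 63, minute 66 to minute 80, minute 141 to minute 151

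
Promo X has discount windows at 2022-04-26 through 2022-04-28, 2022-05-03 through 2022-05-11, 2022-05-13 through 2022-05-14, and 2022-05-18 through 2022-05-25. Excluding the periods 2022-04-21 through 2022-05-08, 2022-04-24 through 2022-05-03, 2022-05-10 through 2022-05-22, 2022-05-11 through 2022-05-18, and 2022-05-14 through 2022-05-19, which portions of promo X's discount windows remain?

2022-05-09 through 2022-05-09, 2022-05-23 through 2022-05-25

B, merged: 2022-04-21 through 2022-05-08, 2022-05-10 through 2022-05-22.
2022-04-26 through 2022-04-28: entirely removed.
2022-05-03 through 2022-05-11 \ B = 2022-05-09 through 2022-05-09.
2022-05-13 through 2022-05-14: entirely removed.
2022-05-18 through 2022-05-25 \ B = 2022-05-23 through 2022-05-25.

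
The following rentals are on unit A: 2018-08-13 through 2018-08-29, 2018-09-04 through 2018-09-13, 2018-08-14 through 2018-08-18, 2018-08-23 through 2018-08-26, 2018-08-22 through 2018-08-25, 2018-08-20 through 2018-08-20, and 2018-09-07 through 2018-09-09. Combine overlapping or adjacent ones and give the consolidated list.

2018-08-13 through 2018-08-29, 2018-09-04 through 2018-09-13

Sort by start: 2018-08-13 through 2018-08-29, 2018-08-14 through 2018-08-18, 2018-08-20 through 2018-08-20, 2018-08-22 through 2018-08-25, 2018-08-23 through 2018-08-26, 2018-09-04 through 2018-09-13, 2018-09-07 through 2018-09-09.
2018-08-14 through 2018-08-18 overlaps/touches 2018-08-13 through 2018-08-29 → extend to 2018-08-13 through 2018-08-29.
2018-08-20 through 2018-08-20 overlaps/touches 2018-08-13 through 2018-08-29 → extend to 2018-08-13 through 2018-08-29.
2018-08-22 through 2018-08-25 overlaps/touches 2018-08-13 through 2018-08-29 → extend to 2018-08-13 through 2018-08-29.
2018-08-23 through 2018-08-26 overlaps/touches 2018-08-13 through 2018-08-29 → extend to 2018-08-13 through 2018-08-29.
2018-09-04 through 2018-09-13 is disjoint → start new block.
2018-09-07 through 2018-09-09 overlaps/touches 2018-09-04 through 2018-09-13 → extend to 2018-09-04 through 2018-09-13.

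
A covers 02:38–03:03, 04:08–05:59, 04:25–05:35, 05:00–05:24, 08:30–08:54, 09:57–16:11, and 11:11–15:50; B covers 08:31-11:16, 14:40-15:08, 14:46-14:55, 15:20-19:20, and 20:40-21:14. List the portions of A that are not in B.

Merge the first list: 02:38–03:03, 04:08–05:59, 08:30–08:54, 09:57–16:11.
Merge the second list: 08:31–11:16, 14:40–15:08, 15:20–19:20, 20:40–21:14.
02:38–03:03: nothing removed.
04:08–05:59: nothing removed.
08:30–08:54 \ B = 08:30–08:31.
09:57–16:11 \ B = 11:16–14:40, 15:08–15:20.

02:38–03:03, 04:08–05:59, 08:30–08:31, 11:16–14:40, 15:08–15:20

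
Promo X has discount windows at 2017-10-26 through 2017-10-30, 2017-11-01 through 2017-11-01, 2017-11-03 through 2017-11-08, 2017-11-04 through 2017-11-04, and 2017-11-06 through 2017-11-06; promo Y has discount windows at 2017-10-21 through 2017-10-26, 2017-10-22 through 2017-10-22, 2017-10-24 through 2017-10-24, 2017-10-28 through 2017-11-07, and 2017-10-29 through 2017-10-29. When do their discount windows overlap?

First set merges to 2017-10-26 through 2017-10-30, 2017-11-01 through 2017-11-01, 2017-11-03 through 2017-11-08.
Second set merges to 2017-10-21 through 2017-10-26, 2017-10-28 through 2017-11-07.
2017-10-26 through 2017-10-30 overlaps B on 2017-10-26 through 2017-10-26, 2017-10-28 through 2017-10-30.
2017-11-01 through 2017-11-01 overlaps B on 2017-11-01 through 2017-11-01.
2017-11-03 through 2017-11-08 overlaps B on 2017-11-03 through 2017-11-07.

2017-10-26 through 2017-10-26, 2017-10-28 through 2017-10-30, 2017-11-01 through 2017-11-01, 2017-11-03 through 2017-11-07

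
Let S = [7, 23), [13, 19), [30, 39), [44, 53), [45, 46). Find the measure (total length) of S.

Merged: [7, 23), [30, 39), [44, 53).
Lengths: 16 + 9 + 9 = 34.

34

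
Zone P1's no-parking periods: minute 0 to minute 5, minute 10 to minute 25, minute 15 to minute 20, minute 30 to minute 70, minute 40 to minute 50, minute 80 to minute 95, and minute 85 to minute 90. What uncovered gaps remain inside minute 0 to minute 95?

After merging, the occupied span is minute 0 to minute 5, minute 10 to minute 25, minute 30 to minute 70, minute 80 to minute 95.
Uncovered inside minute 0 to minute 95: minute 5 to minute 10, minute 25 to minute 30, minute 70 to minute 80.

minute 5 to minute 10, minute 25 to minute 30, minute 70 to minute 80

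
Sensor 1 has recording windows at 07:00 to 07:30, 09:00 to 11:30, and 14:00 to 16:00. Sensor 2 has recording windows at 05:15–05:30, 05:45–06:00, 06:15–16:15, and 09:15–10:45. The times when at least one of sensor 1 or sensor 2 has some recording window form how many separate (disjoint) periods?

3

Second set merges to 05:15–05:30, 05:45–06:00, 06:15–16:15.
A ∪ B = 05:15–05:30, 05:45–06:00, 06:15–16:15.
That is 3 disjoint pieces.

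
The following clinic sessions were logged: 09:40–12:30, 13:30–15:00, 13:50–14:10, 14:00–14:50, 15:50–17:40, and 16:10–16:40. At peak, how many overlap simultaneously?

Walk the sorted start/end points keeping a running depth.
The depth first hits 3 at 14:00.

3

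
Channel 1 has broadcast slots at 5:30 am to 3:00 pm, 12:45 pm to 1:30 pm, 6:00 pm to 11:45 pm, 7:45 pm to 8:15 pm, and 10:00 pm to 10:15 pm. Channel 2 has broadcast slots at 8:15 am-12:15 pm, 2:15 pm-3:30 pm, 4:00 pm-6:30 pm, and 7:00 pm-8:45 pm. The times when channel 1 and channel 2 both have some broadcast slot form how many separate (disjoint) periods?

4

First set merges to 5:30 am–3:00 pm, 6:00 pm–11:45 pm.
A ∩ B = 8:15 am–12:15 pm, 2:15 pm–3:00 pm, 6:00 pm–6:30 pm, 7:00 pm–8:45 pm.
That is 4 disjoint pieces.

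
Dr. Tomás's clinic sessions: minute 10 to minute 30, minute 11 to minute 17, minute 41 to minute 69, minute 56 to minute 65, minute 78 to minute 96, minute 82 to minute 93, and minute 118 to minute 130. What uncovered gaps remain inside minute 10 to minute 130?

Covered (merged): minute 10 to minute 30, minute 41 to minute 69, minute 78 to minute 96, minute 118 to minute 130.
Complement within minute 10 to minute 130: minute 30 to minute 41, minute 69 to minute 78, minute 96 to minute 118.

minute 30 to minute 41, minute 69 to minute 78, minute 96 to minute 118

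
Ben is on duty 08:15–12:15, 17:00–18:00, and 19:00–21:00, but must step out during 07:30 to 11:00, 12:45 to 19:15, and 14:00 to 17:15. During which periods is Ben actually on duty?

11:00–12:15, 19:15–21:00

Second set merges to 07:30–11:00, 12:45–19:15.
08:15–12:15 minus B → 11:00–12:15.
17:00–18:00: fully covered by B → removed.
19:00–21:00 minus B → 19:15–21:00.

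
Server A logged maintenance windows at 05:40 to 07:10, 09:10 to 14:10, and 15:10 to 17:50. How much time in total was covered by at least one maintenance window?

Merged: 05:40–07:10, 09:10–14:10, 15:10–17:50.
Lengths: 1 h 30 min + 5 h + 2 h 40 min = 9 h 10 min.

9 h 10 min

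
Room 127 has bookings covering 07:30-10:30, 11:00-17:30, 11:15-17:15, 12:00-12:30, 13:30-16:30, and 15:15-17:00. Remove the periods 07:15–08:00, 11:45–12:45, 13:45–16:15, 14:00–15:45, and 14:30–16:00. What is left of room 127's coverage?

A, merged: 07:30–10:30, 11:00–17:30.
B, merged: 07:15–08:00, 11:45–12:45, 13:45–16:15.
07:30–10:30 \ B = 08:00–10:30.
11:00–17:30 \ B = 11:00–11:45, 12:45–13:45, 16:15–17:30.

08:00–10:30, 11:00–11:45, 12:45–13:45, 16:15–17:30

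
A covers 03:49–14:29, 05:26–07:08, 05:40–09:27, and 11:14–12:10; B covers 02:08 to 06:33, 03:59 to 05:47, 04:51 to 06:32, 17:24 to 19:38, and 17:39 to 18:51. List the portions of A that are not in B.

A, merged: 03:49-14:29.
B, merged: 02:08-06:33, 17:24-19:38.
03:49-14:29 minus B → 06:33-14:29.

06:33-14:29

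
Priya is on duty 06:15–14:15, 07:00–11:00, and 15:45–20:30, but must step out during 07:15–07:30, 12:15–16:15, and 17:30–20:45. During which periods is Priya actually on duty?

06:15–07:15, 07:30–12:15, 16:15–17:30

First set merges to 06:15–14:15, 15:45–20:30.
06:15–14:15 with B removed leaves 06:15–07:15, 07:30–12:15.
15:45–20:30 with B removed leaves 16:15–17:30.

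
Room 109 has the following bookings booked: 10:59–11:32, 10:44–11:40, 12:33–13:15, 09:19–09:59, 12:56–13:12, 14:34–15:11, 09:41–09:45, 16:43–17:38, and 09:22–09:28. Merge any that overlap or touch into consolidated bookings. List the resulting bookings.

Sort by start: 09:19-09:59, 09:22-09:28, 09:41-09:45, 10:44-11:40, 10:59-11:32, 12:33-13:15, 12:56-13:12, 14:34-15:11, 16:43-17:38.
09:22-09:28 overlaps/touches 09:19-09:59 → extend to 09:19-09:59.
09:41-09:45 overlaps/touches 09:19-09:59 → extend to 09:19-09:59.
10:44-11:40 is disjoint → start new block.
10:59-11:32 overlaps/touches 10:44-11:40 → extend to 10:44-11:40.
12:33-13:15 is disjoint → start new block.
12:56-13:12 overlaps/touches 12:33-13:15 → extend to 12:33-13:15.
14:34-15:11 is disjoint → start new block.
16:43-17:38 is disjoint → start new block.

09:19-09:59, 10:44-11:40, 12:33-13:15, 14:34-15:11, 16:43-17:38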